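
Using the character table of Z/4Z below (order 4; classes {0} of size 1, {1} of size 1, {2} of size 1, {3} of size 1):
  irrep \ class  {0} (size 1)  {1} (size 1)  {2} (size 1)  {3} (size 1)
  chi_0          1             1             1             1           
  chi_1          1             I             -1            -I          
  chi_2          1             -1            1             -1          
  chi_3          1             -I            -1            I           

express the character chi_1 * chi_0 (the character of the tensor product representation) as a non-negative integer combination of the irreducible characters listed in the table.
chi_1 tensor chi_0 = chi_1 (all other irreducibles have multiplicity 0).

Solution. The character of a tensor product is the pointwise product (chi_1 * chi_0)(C) = chi_1(C) * chi_0(C):
  {0}: (1)*(1), {1}: (I)*(1), {2}: (-1)*(1), {3}: (-I)*(1)
so (chi_1 * chi_0) takes values
  {0} -> 1, {1} -> I, {2} -> -1, {3} -> -I.
Now take the inner product of this character with each irreducible chi from the table, <chi_1*chi_0, chi> = (1/4) sum_C |C| (chi_1*chi_0)(C) conj(chi(C)):
  <chi_1*chi_0, chi_0> = (1/4)[1*(1)*conj(1) + 1*(I)*conj(1) + 1*(-1)*conj(1) + 1*(-I)*conj(1)]
      = (1/4)[(1) + (I) + (-1) + (-I)] = 0/4 = 0
  <chi_1*chi_0, chi_1> = (1/4)[1*(1)*conj(1) + 1*(I)*conj(I) + 1*(-1)*conj(-1) + 1*(-I)*conj(-I)]
      = (1/4)[(1) + (1) + (1) + (1)] = 4/4 = 1
  <chi_1*chi_0, chi_2> = (1/4)[1*(1)*conj(1) + 1*(I)*conj(-1) + 1*(-1)*conj(1) + 1*(-I)*conj(-1)]
      = (1/4)[(1) + (-I) + (-1) + (I)] = 0/4 = 0
  <chi_1*chi_0, chi_3> = (1/4)[1*(1)*conj(1) + 1*(I)*conj(-I) + 1*(-1)*conj(-1) + 1*(-I)*conj(I)]
      = (1/4)[(1) + (-1) + (1) + (-1)] = 0/4 = 0
(Exp terms are combined using exp(i*s)*conj(exp(i*t)) = exp(i*(s-t)), and sums of them are collapsed using the identity that for every m > 1 the m distinct m-th roots of unity sum to 0, e.g. 1 + exp(2*I*pi/3) + exp(-2*I*pi/3) = 0.)
Hence the multiplicities are chi_1: 1. Dimension check: dim(chi_1)*dim(chi_0) = 1*1 = 1 and sum (mult * dim) = 1*1 = 1.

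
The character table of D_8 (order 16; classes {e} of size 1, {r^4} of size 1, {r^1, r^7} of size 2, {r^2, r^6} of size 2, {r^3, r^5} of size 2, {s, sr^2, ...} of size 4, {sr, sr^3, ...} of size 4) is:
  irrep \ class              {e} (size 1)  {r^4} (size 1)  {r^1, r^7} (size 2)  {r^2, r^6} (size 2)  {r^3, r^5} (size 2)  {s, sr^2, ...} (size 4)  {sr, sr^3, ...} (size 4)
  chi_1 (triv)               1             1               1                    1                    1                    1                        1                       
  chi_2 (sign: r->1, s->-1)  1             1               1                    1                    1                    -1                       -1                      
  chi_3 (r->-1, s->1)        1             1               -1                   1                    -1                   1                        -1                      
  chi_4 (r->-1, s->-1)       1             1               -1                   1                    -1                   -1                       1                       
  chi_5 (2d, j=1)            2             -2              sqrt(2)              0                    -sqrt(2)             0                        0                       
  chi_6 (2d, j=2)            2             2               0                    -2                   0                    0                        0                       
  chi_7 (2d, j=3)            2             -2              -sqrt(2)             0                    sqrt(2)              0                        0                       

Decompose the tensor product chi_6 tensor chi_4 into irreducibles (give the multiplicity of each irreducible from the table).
chi_6 tensor chi_4 = chi_6 (all other irreducibles have multiplicity 0).

Argument: The character of a tensor product is the pointwise product (chi_6 * chi_4)(C) = chi_6(C) * chi_4(C):
  {e}: (2)*(1), {r^4}: (2)*(1), {r^1, r^7}: (0)*(-1), {r^2, r^6}: (-2)*(1), {r^3, r^5}: (0)*(-1), {s, sr^2, ...}: (0)*(-1), {sr, sr^3, ...}: (0)*(1)
so (chi_6 * chi_4) takes values
  {e} -> 2, {r^4} -> 2, {r^1, r^7} -> 0, {r^2, r^6} -> -2, {r^3, r^5} -> 0, {s, sr^2, ...} -> 0, {sr, sr^3, ...} -> 0.
Now take the inner product of this character with each irreducible chi from the table, <chi_6*chi_4, chi> = (1/16) sum_C |C| (chi_6*chi_4)(C) conj(chi(C)):
  <chi_6*chi_4, chi_1> = (1/16)[1*(2)*conj(1) + 1*(2)*conj(1) + 2*(0)*conj(1) + 2*(-2)*conj(1) + 2*(0)*conj(1) + 4*(0)*conj(1) + 4*(0)*conj(1)]
      = (1/16)[(2) + (2) + (0) + (-4) + (0) + (0) + (0)] = 0/16 = 0
  <chi_6*chi_4, chi_2> = (1/16)[1*(2)*conj(1) + 1*(2)*conj(1) + 2*(0)*conj(1) + 2*(-2)*conj(1) + 2*(0)*conj(1) + 4*(0)*conj(-1) + 4*(0)*conj(-1)]
      = (1/16)[(2) + (2) + (0) + (-4) + (0) + (0) + (0)] = 0/16 = 0
  <chi_6*chi_4, chi_3> = (1/16)[1*(2)*conj(1) + 1*(2)*conj(1) + 2*(0)*conj(-1) + 2*(-2)*conj(1) + 2*(0)*conj(-1) + 4*(0)*conj(1) + 4*(0)*conj(-1)]
      = (1/16)[(2) + (2) + (0) + (-4) + (0) + (0) + (0)] = 0/16 = 0
  <chi_6*chi_4, chi_4> = (1/16)[1*(2)*conj(1) + 1*(2)*conj(1) + 2*(0)*conj(-1) + 2*(-2)*conj(1) + 2*(0)*conj(-1) + 4*(0)*conj(-1) + 4*(0)*conj(1)]
      = (1/16)[(2) + (2) + (0) + (-4) + (0) + (0) + (0)] = 0/16 = 0
  <chi_6*chi_4, chi_5> = (1/16)[1*(2)*conj(2) + 1*(2)*conj(-2) + 2*(0)*conj(sqrt(2)) + 2*(-2)*conj(0) + 2*(0)*conj(-sqrt(2)) + 4*(0)*conj(0) + 4*(0)*conj(0)]
      = (1/16)[(4) + (-4) + (0) + (0) + (0) + (0) + (0)] = 0/16 = 0
  <chi_6*chi_4, chi_6> = (1/16)[1*(2)*conj(2) + 1*(2)*conj(2) + 2*(0)*conj(0) + 2*(-2)*conj(-2) + 2*(0)*conj(0) + 4*(0)*conj(0) + 4*(0)*conj(0)]
      = (1/16)[(4) + (4) + (0) + (8) + (0) + (0) + (0)] = 16/16 = 1
  <chi_6*chi_4, chi_7> = (1/16)[1*(2)*conj(2) + 1*(2)*conj(-2) + 2*(0)*conj(-sqrt(2)) + 2*(-2)*conj(0) + 2*(0)*conj(sqrt(2)) + 4*(0)*conj(0) + 4*(0)*conj(0)]
      = (1/16)[(4) + (-4) + (0) + (0) + (0) + (0) + (0)] = 0/16 = 0
Hence the multiplicities are chi_6: 1. Dimension check: dim(chi_6)*dim(chi_4) = 2*1 = 2 and sum (mult * dim) = 1*2 = 2.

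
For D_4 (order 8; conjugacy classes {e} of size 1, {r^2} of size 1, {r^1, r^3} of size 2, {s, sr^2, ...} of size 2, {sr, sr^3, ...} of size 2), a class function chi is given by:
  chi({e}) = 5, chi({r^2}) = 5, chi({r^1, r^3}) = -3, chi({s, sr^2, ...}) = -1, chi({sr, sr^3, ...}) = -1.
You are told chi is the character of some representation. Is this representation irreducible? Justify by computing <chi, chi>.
Not irreducible (reducible): <chi, chi> = 9 > 1.

Why: <chi, chi> = (1/|G|) sum_C |C| * |chi(C)|^2 = (1/8)[1*|5|^2 + 1*|5|^2 + 2*|-3|^2 + 2*|-1|^2 + 2*|-1|^2]
  = (1/8)[(25) + (25) + (18) + (2) + (2)] = 72/8 = 9.
A character is irreducible iff <chi, chi> = 1, so this representation is reducible.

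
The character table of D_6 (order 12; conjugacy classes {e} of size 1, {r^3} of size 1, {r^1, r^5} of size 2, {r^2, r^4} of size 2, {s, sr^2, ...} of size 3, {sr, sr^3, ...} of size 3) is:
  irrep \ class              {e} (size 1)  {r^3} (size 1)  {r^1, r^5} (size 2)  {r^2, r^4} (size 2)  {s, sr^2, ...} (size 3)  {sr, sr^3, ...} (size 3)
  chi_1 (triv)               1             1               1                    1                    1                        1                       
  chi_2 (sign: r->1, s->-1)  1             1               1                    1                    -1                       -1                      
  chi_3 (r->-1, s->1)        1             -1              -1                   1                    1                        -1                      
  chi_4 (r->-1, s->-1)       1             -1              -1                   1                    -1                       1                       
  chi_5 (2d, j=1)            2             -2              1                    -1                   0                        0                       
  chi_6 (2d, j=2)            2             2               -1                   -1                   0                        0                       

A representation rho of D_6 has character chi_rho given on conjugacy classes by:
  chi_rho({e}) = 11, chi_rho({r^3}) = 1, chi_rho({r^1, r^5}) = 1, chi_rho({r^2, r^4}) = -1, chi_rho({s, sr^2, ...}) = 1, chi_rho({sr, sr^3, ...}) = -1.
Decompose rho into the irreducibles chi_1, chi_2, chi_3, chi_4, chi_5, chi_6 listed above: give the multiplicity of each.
Multiplicities: chi_1: 1, chi_2: 1, chi_3: 1, chi_4: 0, chi_5: 2, chi_6: 2.

Reasoning: Use <chi_rho, chi> = (1/|G|) sum_C |C| * chi_rho(C) * conj(chi(C)) with |G| = 12 for each irreducible chi in the table:
  <chi_rho, chi_1> = (1/12)[1*(11)*conj(1) + 1*(1)*conj(1) + 2*(1)*conj(1) + 2*(-1)*conj(1) + 3*(1)*conj(1) + 3*(-1)*conj(1)]
      = (1/12)[(11) + (1) + (2) + (-2) + (3) + (-3)] = 12/12 = 1
  <chi_rho, chi_2> = (1/12)[1*(11)*conj(1) + 1*(1)*conj(1) + 2*(1)*conj(1) + 2*(-1)*conj(1) + 3*(1)*conj(-1) + 3*(-1)*conj(-1)]
      = (1/12)[(11) + (1) + (2) + (-2) + (-3) + (3)] = 12/12 = 1
  <chi_rho, chi_3> = (1/12)[1*(11)*conj(1) + 1*(1)*conj(-1) + 2*(1)*conj(-1) + 2*(-1)*conj(1) + 3*(1)*conj(1) + 3*(-1)*conj(-1)]
      = (1/12)[(11) + (-1) + (-2) + (-2) + (3) + (3)] = 12/12 = 1
  <chi_rho, chi_4> = (1/12)[1*(11)*conj(1) + 1*(1)*conj(-1) + 2*(1)*conj(-1) + 2*(-1)*conj(1) + 3*(1)*conj(-1) + 3*(-1)*conj(1)]
      = (1/12)[(11) + (-1) + (-2) + (-2) + (-3) + (-3)] = 0/12 = 0
  <chi_rho, chi_5> = (1/12)[1*(11)*conj(2) + 1*(1)*conj(-2) + 2*(1)*conj(1) + 2*(-1)*conj(-1) + 3*(1)*conj(0) + 3*(-1)*conj(0)]
      = (1/12)[(22) + (-2) + (2) + (2) + (0) + (0)] = 24/12 = 2
  <chi_rho, chi_6> = (1/12)[1*(11)*conj(2) + 1*(1)*conj(2) + 2*(1)*conj(-1) + 2*(-1)*conj(-1) + 3*(1)*conj(0) + 3*(-1)*conj(0)]
      = (1/12)[(22) + (2) + (-2) + (2) + (0) + (0)] = 24/12 = 2
Dimension check: dim(rho) = sum (mult * dim) = 1*1 + 1*1 + 1*1 + 0*1 + 2*2 + 2*2 = 11 = chi_rho(e) = 11.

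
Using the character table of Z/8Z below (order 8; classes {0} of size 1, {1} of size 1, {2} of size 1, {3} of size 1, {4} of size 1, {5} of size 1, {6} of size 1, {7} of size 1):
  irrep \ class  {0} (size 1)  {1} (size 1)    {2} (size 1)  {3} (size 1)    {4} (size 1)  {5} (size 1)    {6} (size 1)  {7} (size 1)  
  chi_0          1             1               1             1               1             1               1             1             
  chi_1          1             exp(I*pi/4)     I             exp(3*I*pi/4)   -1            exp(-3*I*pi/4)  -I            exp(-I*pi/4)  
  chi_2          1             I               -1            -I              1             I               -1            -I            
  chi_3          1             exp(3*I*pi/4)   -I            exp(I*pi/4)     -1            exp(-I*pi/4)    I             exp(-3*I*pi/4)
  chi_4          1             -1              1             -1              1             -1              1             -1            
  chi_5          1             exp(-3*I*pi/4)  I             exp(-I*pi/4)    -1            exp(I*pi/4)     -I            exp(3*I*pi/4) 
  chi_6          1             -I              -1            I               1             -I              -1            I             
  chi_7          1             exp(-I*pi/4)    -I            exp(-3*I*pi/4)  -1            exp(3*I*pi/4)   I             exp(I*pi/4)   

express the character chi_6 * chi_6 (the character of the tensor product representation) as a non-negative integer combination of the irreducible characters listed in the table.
chi_6 tensor chi_6 = chi_4 (all other irreducibles have multiplicity 0).

Why: The character of a tensor product is the pointwise product (chi_6 * chi_6)(C) = chi_6(C) * chi_6(C):
  {0}: (1)*(1), {1}: (-I)*(-I), {2}: (-1)*(-1), {3}: (I)*(I), {4}: (1)*(1), {5}: (-I)*(-I), {6}: (-1)*(-1), {7}: (I)*(I)
so (chi_6 * chi_6) takes values
  {0} -> 1, {1} -> -1, {2} -> 1, {3} -> -1, {4} -> 1, {5} -> -1, {6} -> 1, {7} -> -1.
Now take the inner product of this character with each irreducible chi from the table, <chi_6*chi_6, chi> = (1/8) sum_C |C| (chi_6*chi_6)(C) conj(chi(C)):
  <chi_6*chi_6, chi_0> = (1/8)[1*(1)*conj(1) + 1*(-1)*conj(1) + 1*(1)*conj(1) + 1*(-1)*conj(1) + 1*(1)*conj(1) + 1*(-1)*conj(1) + 1*(1)*conj(1) + 1*(-1)*conj(1)]
      = (1/8)[(1) + (-1) + (1) + (-1) + (1) + (-1) + (1) + (-1)] = 0/8 = 0
  <chi_6*chi_6, chi_1> = (1/8)[1*(1)*conj(1) + 1*(-1)*conj(exp(I*pi/4)) + 1*(1)*conj(I) + 1*(-1)*conj(exp(3*I*pi/4)) + 1*(1)*conj(-1) + 1*(-1)*conj(exp(-3*I*pi/4)) + 1*(1)*conj(-I) + 1*(-1)*conj(exp(-I*pi/4))]
      = (1/8)[(1) + (-exp(-I*pi/4)) + (-I) + (-exp(-3*I*pi/4)) + (-1) + (-exp(3*I*pi/4)) + (I) + (-exp(I*pi/4))] = 0/8 = 0
  <chi_6*chi_6, chi_2> = (1/8)[1*(1)*conj(1) + 1*(-1)*conj(I) + 1*(1)*conj(-1) + 1*(-1)*conj(-I) + 1*(1)*conj(1) + 1*(-1)*conj(I) + 1*(1)*conj(-1) + 1*(-1)*conj(-I)]
      = (1/8)[(1) + (I) + (-1) + (-I) + (1) + (I) + (-1) + (-I)] = 0/8 = 0
  <chi_6*chi_6, chi_3> = (1/8)[1*(1)*conj(1) + 1*(-1)*conj(exp(3*I*pi/4)) + 1*(1)*conj(-I) + 1*(-1)*conj(exp(I*pi/4)) + 1*(1)*conj(-1) + 1*(-1)*conj(exp(-I*pi/4)) + 1*(1)*conj(I) + 1*(-1)*conj(exp(-3*I*pi/4))]
      = (1/8)[(1) + (-exp(-3*I*pi/4)) + (I) + (-exp(-I*pi/4)) + (-1) + (-exp(I*pi/4)) + (-I) + (-exp(3*I*pi/4))] = 0/8 = 0
  <chi_6*chi_6, chi_4> = (1/8)[1*(1)*conj(1) + 1*(-1)*conj(-1) + 1*(1)*conj(1) + 1*(-1)*conj(-1) + 1*(1)*conj(1) + 1*(-1)*conj(-1) + 1*(1)*conj(1) + 1*(-1)*conj(-1)]
      = (1/8)[(1) + (1) + (1) + (1) + (1) + (1) + (1) + (1)] = 8/8 = 1
  <chi_6*chi_6, chi_5> = (1/8)[1*(1)*conj(1) + 1*(-1)*conj(exp(-3*I*pi/4)) + 1*(1)*conj(I) + 1*(-1)*conj(exp(-I*pi/4)) + 1*(1)*conj(-1) + 1*(-1)*conj(exp(I*pi/4)) + 1*(1)*conj(-I) + 1*(-1)*conj(exp(3*I*pi/4))]
      = (1/8)[(1) + (-exp(3*I*pi/4)) + (-I) + (-exp(I*pi/4)) + (-1) + (-exp(-I*pi/4)) + (I) + (-exp(-3*I*pi/4))] = 0/8 = 0
  <chi_6*chi_6, chi_6> = (1/8)[1*(1)*conj(1) + 1*(-1)*conj(-I) + 1*(1)*conj(-1) + 1*(-1)*conj(I) + 1*(1)*conj(1) + 1*(-1)*conj(-I) + 1*(1)*conj(-1) + 1*(-1)*conj(I)]
      = (1/8)[(1) + (-I) + (-1) + (I) + (1) + (-I) + (-1) + (I)] = 0/8 = 0
  <chi_6*chi_6, chi_7> = (1/8)[1*(1)*conj(1) + 1*(-1)*conj(exp(-I*pi/4)) + 1*(1)*conj(-I) + 1*(-1)*conj(exp(-3*I*pi/4)) + 1*(1)*conj(-1) + 1*(-1)*conj(exp(3*I*pi/4)) + 1*(1)*conj(I) + 1*(-1)*conj(exp(I*pi/4))]
      = (1/8)[(1) + (-exp(I*pi/4)) + (I) + (-exp(3*I*pi/4)) + (-1) + (-exp(-3*I*pi/4)) + (-I) + (-exp(-I*pi/4))] = 0/8 = 0
(Exp terms are combined using exp(i*s)*conj(exp(i*t)) = exp(i*(s-t)), and sums of them are collapsed using the identity that for every m > 1 the m distinct m-th roots of unity sum to 0, e.g. 1 + exp(2*I*pi/3) + exp(-2*I*pi/3) = 0.)
Hence the multiplicities are chi_4: 1. Dimension check: dim(chi_6)*dim(chi_6) = 1*1 = 1 and sum (mult * dim) = 1*1 = 1.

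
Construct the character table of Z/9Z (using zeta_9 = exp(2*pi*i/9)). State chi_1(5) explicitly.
Character table of Z/9Z (irreps indexed chi_0,...,chi_8 with chi_k(m) = zeta_9^(k*m), zeta_9 = exp(2*pi*i/9)):
  irrep \ class  {0} (size 1)  {1} (size 1)    {2} (size 1)    {3} (size 1)    {4} (size 1)    {5} (size 1)    {6} (size 1)    {7} (size 1)    {8} (size 1)  
  chi_0          1             1               1               1               1               1               1               1               1             
  chi_1          1             exp(2*I*pi/9)   exp(4*I*pi/9)   exp(2*I*pi/3)   exp(8*I*pi/9)   exp(-8*I*pi/9)  exp(-2*I*pi/3)  exp(-4*I*pi/9)  exp(-2*I*pi/9)
  chi_2          1             exp(4*I*pi/9)   exp(8*I*pi/9)   exp(-2*I*pi/3)  exp(-2*I*pi/9)  exp(2*I*pi/9)   exp(2*I*pi/3)   exp(-8*I*pi/9)  exp(-4*I*pi/9)
  chi_3          1             exp(2*I*pi/3)   exp(-2*I*pi/3)  1               exp(2*I*pi/3)   exp(-2*I*pi/3)  1               exp(2*I*pi/3)   exp(-2*I*pi/3)
  chi_4          1             exp(8*I*pi/9)   exp(-2*I*pi/9)  exp(2*I*pi/3)   exp(-4*I*pi/9)  exp(4*I*pi/9)   exp(-2*I*pi/3)  exp(2*I*pi/9)   exp(-8*I*pi/9)
  chi_5          1             exp(-8*I*pi/9)  exp(2*I*pi/9)   exp(-2*I*pi/3)  exp(4*I*pi/9)   exp(-4*I*pi/9)  exp(2*I*pi/3)   exp(-2*I*pi/9)  exp(8*I*pi/9) 
  chi_6          1             exp(-2*I*pi/3)  exp(2*I*pi/3)   1               exp(-2*I*pi/3)  exp(2*I*pi/3)   1               exp(-2*I*pi/3)  exp(2*I*pi/3) 
  chi_7          1             exp(-4*I*pi/9)  exp(-8*I*pi/9)  exp(2*I*pi/3)   exp(2*I*pi/9)   exp(-2*I*pi/9)  exp(-2*I*pi/3)  exp(8*I*pi/9)   exp(4*I*pi/9) 
  chi_8          1             exp(-2*I*pi/9)  exp(-4*I*pi/9)  exp(-2*I*pi/3)  exp(-8*I*pi/9)  exp(8*I*pi/9)   exp(2*I*pi/3)   exp(4*I*pi/9)   exp(2*I*pi/9) 

Spot check: chi_1(5) = zeta_9^(1*5) = zeta_9^5 = exp(-8*I*pi/9).

Explanation: Z/9Z is abelian, so all 9 irreducible complex representations are 1-dimensional. They are given by chi_k(m) = zeta_9^(k*m) for k = 0,...,8. Row orthogonality: sum_m chi_k(m) conj(chi_l(m)) = 9 * [k = l].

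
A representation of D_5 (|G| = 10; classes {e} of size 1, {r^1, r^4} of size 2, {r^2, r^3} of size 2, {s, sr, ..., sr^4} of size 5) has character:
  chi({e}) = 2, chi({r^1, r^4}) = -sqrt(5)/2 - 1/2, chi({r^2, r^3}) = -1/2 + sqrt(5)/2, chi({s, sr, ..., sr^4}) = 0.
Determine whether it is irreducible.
Irreducible: <chi, chi> = 1.

Derivation: <chi, chi> = (1/|G|) sum_C |C| * |chi(C)|^2 = (1/10)[1*|2|^2 + 2*|-sqrt(5)/2 - 1/2|^2 + 2*|-1/2 + sqrt(5)/2|^2 + 5*|0|^2]
  = (1/10)[(4) + (sqrt(5) + 3) + (3 - sqrt(5)) + (0)] = 10/10 = 1.
A character is irreducible iff <chi, chi> = 1, so this representation is irreducible.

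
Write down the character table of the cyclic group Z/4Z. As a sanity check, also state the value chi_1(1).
Character table of Z/4Z (irreps indexed chi_0,...,chi_3 with chi_k(m) = zeta_4^(k*m), zeta_4 = exp(2*pi*i/4)):
  irrep \ class  {0} (size 1)  {1} (size 1)  {2} (size 1)  {3} (size 1)
  chi_0          1             1             1             1           
  chi_1          1             I             -1            -I          
  chi_2          1             -1            1             -1          
  chi_3          1             -I            -1            I           

Spot check: chi_1(1) = zeta_4^(1*1) = zeta_4^1 = I.

Solution. Z/4Z is abelian, so all 4 irreducible complex representations are 1-dimensional. They are given by chi_k(m) = zeta_4^(k*m) for k = 0,...,3. Row orthogonality: sum_m chi_k(m) conj(chi_l(m)) = 4 * [k = l].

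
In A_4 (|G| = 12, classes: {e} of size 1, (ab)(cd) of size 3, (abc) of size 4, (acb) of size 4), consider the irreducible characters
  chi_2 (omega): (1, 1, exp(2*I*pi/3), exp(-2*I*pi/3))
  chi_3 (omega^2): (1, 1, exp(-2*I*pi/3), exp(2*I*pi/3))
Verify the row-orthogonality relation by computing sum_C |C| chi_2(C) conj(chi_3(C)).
Sum = 0; so <chi_2, chi_3> = 0 (distinct irreducibles are orthogonal).

Proof sketch: Compute term by term over conjugacy classes (|C| * chi_2(C) * conj(chi_3(C))):
  1*(1)*conj(1) + 3*(1)*conj(1) + 4*(exp(2*I*pi/3))*conj(exp(-2*I*pi/3)) + 4*(exp(-2*I*pi/3))*conj(exp(2*I*pi/3))
  = (1) + (3) + (4*exp(-2*I*pi/3)) + (4*exp(2*I*pi/3))
  = 0.
(Exp terms are combined using exp(i*s)*conj(exp(i*t)) = exp(i*(s-t)), and sums of them are collapsed using the identity that for every m > 1 the m distinct m-th roots of unity sum to 0, e.g. 1 + exp(2*I*pi/3) + exp(-2*I*pi/3) = 0.)
Dividing by |G| = 12 gives 0/12 = 0, matching the row-orthogonality relation <chi_2, chi_3> = [chi_2 = chi_3].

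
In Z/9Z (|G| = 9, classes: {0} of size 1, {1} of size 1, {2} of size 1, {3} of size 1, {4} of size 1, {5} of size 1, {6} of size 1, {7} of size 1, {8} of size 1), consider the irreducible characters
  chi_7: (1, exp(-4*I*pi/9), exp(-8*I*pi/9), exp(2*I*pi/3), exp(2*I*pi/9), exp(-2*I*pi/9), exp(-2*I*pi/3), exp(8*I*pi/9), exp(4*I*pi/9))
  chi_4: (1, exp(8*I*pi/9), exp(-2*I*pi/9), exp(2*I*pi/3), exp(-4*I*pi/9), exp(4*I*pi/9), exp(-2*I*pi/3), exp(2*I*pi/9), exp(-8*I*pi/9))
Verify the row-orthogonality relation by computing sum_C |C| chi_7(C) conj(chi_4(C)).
Sum = 0; so <chi_7, chi_4> = 0 (distinct irreducibles are orthogonal).

Compute term by term over conjugacy classes (|C| * chi_7(C) * conj(chi_4(C))):
  1*(1)*conj(1) + 1*(exp(-4*I*pi/9))*conj(exp(8*I*pi/9)) + 1*(exp(-8*I*pi/9))*conj(exp(-2*I*pi/9)) + 1*(exp(2*I*pi/3))*conj(exp(2*I*pi/3)) + 1*(exp(2*I*pi/9))*conj(exp(-4*I*pi/9)) + 1*(exp(-2*I*pi/9))*conj(exp(4*I*pi/9)) + 1*(exp(-2*I*pi/3))*conj(exp(-2*I*pi/3)) + 1*(exp(8*I*pi/9))*conj(exp(2*I*pi/9)) + 1*(exp(4*I*pi/9))*conj(exp(-8*I*pi/9))
  = (1) + (exp(2*I*pi/3)) + (exp(-2*I*pi/3)) + (1) + (exp(2*I*pi/3)) + (exp(-2*I*pi/3)) + (1) + (exp(2*I*pi/3)) + (exp(-2*I*pi/3))
  = 0.
(Exp terms are combined using exp(i*s)*conj(exp(i*t)) = exp(i*(s-t)), and sums of them are collapsed using the identity that for every m > 1 the m distinct m-th roots of unity sum to 0, e.g. 1 + exp(2*I*pi/3) + exp(-2*I*pi/3) = 0.)
Dividing by |G| = 9 gives 0/9 = 0, matching the row-orthogonality relation <chi_7, chi_4> = [chi_7 = chi_4].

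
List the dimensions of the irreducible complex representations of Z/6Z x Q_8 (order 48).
Dimensions: 1, 1, 1, 1, 1, 1, 1, 1, 1, 1, 1, 1, 1, 1, 1, 1, 1, 1, 1, 1, 1, 1, 1, 1, 2, 2, 2, 2, 2, 2

There are 30 irreducibles (= number of conjugacy classes). Their dimensions d_i satisfy sum d_i^2 = |G| = 48: 1 + 1 + 1 + 1 + 1 + 1 + 1 + 1 + 1 + 1 + 1 + 1 + 1 + 1 + 1 + 1 + 1 + 1 + 1 + 1 + 1 + 1 + 1 + 1 + 4 + 4 + 4 + 4 + 4 + 4 = 48. (For the product with Z/6Z: each of the 6 1-dim characters of Z/6Z tensors with each irrep of Q_8, giving 6 copies of each Q_8-dimension.)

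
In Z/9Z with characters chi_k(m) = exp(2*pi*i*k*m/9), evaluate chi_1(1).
chi_1(1) = zeta_9^1 = exp(2*I*pi/9)

Solution. chi_1(1) = zeta_9^(1*1) = zeta_9^1. Since zeta_9^9 = 1, this equals zeta_9^1 = exp(2*pi*i*1/9) = exp(2*I*pi/9).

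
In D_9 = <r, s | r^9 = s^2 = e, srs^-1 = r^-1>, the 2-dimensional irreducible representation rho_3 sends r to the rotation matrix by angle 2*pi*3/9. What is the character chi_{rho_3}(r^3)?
chi_{rho_3}(r^3) = 2*cos(2*pi*3*3/9) = 2

Proof sketch: rho_3(r^3) is rotation by angle 2*pi*3*3/9, whose trace is 2*cos(2*pi*3*3/9) = 2.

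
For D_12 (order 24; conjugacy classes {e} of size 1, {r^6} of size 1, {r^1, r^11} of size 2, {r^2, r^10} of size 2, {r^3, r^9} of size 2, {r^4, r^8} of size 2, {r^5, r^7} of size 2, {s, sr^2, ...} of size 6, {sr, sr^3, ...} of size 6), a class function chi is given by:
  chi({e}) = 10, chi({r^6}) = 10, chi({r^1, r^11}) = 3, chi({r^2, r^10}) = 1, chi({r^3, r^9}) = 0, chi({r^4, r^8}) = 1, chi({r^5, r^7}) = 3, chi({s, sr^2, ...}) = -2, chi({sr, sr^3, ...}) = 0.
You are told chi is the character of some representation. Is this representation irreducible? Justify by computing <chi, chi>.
Not irreducible (reducible): <chi, chi> = 11 > 1.

Argument: <chi, chi> = (1/|G|) sum_C |C| * |chi(C)|^2 = (1/24)[1*|10|^2 + 1*|10|^2 + 2*|3|^2 + 2*|1|^2 + 2*|0|^2 + 2*|1|^2 + 2*|3|^2 + 6*|-2|^2 + 6*|0|^2]
  = (1/24)[(100) + (100) + (18) + (2) + (0) + (2) + (18) + (24) + (0)] = 264/24 = 11.
A character is irreducible iff <chi, chi> = 1, so this representation is reducible.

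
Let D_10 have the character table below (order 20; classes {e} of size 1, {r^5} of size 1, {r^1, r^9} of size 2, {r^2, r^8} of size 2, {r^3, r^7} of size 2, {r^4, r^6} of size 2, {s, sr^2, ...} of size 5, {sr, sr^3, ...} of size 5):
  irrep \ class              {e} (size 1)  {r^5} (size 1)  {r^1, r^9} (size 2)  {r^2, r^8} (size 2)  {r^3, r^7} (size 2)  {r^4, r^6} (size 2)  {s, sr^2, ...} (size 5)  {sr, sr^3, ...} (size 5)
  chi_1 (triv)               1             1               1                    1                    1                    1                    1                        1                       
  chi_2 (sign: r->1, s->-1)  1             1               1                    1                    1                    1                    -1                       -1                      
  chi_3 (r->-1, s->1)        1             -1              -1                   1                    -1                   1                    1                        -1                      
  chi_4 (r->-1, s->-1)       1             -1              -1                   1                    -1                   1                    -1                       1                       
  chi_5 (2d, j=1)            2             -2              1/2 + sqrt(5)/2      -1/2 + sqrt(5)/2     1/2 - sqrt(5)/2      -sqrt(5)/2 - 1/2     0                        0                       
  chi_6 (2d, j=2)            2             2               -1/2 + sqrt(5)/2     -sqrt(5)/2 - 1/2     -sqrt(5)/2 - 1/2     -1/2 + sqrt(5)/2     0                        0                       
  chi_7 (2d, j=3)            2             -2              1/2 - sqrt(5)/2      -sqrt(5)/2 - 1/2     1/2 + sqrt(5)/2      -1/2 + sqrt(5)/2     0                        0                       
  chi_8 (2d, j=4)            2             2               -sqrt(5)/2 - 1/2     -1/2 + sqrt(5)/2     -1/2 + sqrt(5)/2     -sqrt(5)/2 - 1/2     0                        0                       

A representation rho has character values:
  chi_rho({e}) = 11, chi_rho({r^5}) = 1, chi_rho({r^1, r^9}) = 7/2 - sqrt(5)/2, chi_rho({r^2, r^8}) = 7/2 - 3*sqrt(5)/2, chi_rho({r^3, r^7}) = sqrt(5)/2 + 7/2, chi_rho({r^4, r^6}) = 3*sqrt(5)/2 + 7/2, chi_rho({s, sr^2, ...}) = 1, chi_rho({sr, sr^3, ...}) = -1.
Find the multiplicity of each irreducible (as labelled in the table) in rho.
Multiplicities: chi_1: 2, chi_2: 2, chi_3: 1, chi_4: 0, chi_5: 0, chi_6: 1, chi_7: 2, chi_8: 0.

Solution. Use <chi_rho, chi> = (1/|G|) sum_C |C| * chi_rho(C) * conj(chi(C)) with |G| = 20 for each irreducible chi in the table:
  <chi_rho, chi_1> = (1/20)[1*(11)*conj(1) + 1*(1)*conj(1) + 2*(7/2 - sqrt(5)/2)*conj(1) + 2*(7/2 - 3*sqrt(5)/2)*conj(1) + 2*(sqrt(5)/2 + 7/2)*conj(1) + 2*(3*sqrt(5)/2 + 7/2)*conj(1) + 5*(1)*conj(1) + 5*(-1)*conj(1)]
      = (1/20)[(11) + (1) + (7 - sqrt(5)) + (7 - 3*sqrt(5)) + (sqrt(5) + 7) + (3*sqrt(5) + 7) + (5) + (-5)] = 40/20 = 2
  <chi_rho, chi_2> = (1/20)[1*(11)*conj(1) + 1*(1)*conj(1) + 2*(7/2 - sqrt(5)/2)*conj(1) + 2*(7/2 - 3*sqrt(5)/2)*conj(1) + 2*(sqrt(5)/2 + 7/2)*conj(1) + 2*(3*sqrt(5)/2 + 7/2)*conj(1) + 5*(1)*conj(-1) + 5*(-1)*conj(-1)]
      = (1/20)[(11) + (1) + (7 - sqrt(5)) + (7 - 3*sqrt(5)) + (sqrt(5) + 7) + (3*sqrt(5) + 7) + (-5) + (5)] = 40/20 = 2
  <chi_rho, chi_3> = (1/20)[1*(11)*conj(1) + 1*(1)*conj(-1) + 2*(7/2 - sqrt(5)/2)*conj(-1) + 2*(7/2 - 3*sqrt(5)/2)*conj(1) + 2*(sqrt(5)/2 + 7/2)*conj(-1) + 2*(3*sqrt(5)/2 + 7/2)*conj(1) + 5*(1)*conj(1) + 5*(-1)*conj(-1)]
      = (1/20)[(11) + (-1) + (-7 + sqrt(5)) + (7 - 3*sqrt(5)) + (-7 - sqrt(5)) + (3*sqrt(5) + 7) + (5) + (5)] = 20/20 = 1
  <chi_rho, chi_4> = (1/20)[1*(11)*conj(1) + 1*(1)*conj(-1) + 2*(7/2 - sqrt(5)/2)*conj(-1) + 2*(7/2 - 3*sqrt(5)/2)*conj(1) + 2*(sqrt(5)/2 + 7/2)*conj(-1) + 2*(3*sqrt(5)/2 + 7/2)*conj(1) + 5*(1)*conj(-1) + 5*(-1)*conj(1)]
      = (1/20)[(11) + (-1) + (-7 + sqrt(5)) + (7 - 3*sqrt(5)) + (-7 - sqrt(5)) + (3*sqrt(5) + 7) + (-5) + (-5)] = 0/20 = 0
  <chi_rho, chi_5> = (1/20)[1*(11)*conj(2) + 1*(1)*conj(-2) + 2*(7/2 - sqrt(5)/2)*conj(1/2 + sqrt(5)/2) + 2*(7/2 - 3*sqrt(5)/2)*conj(-1/2 + sqrt(5)/2) + 2*(sqrt(5)/2 + 7/2)*conj(1/2 - sqrt(5)/2) + 2*(3*sqrt(5)/2 + 7/2)*conj(-sqrt(5)/2 - 1/2) + 5*(1)*conj(0) + 5*(-1)*conj(0)]
      = (1/20)[(22) + (-2) + (1 + 3*sqrt(5)) + (-11 + 5*sqrt(5)) + (1 - 3*sqrt(5)) + (-5*sqrt(5) - 11) + (0) + (0)] = 0/20 = 0
  <chi_rho, chi_6> = (1/20)[1*(11)*conj(2) + 1*(1)*conj(2) + 2*(7/2 - sqrt(5)/2)*conj(-1/2 + sqrt(5)/2) + 2*(7/2 - 3*sqrt(5)/2)*conj(-sqrt(5)/2 - 1/2) + 2*(sqrt(5)/2 + 7/2)*conj(-sqrt(5)/2 - 1/2) + 2*(3*sqrt(5)/2 + 7/2)*conj(-1/2 + sqrt(5)/2) + 5*(1)*conj(0) + 5*(-1)*conj(0)]
      = (1/20)[(22) + (2) + (-6 + 4*sqrt(5)) + (4 - 2*sqrt(5)) + (-4*sqrt(5) - 6) + (4 + 2*sqrt(5)) + (0) + (0)] = 20/20 = 1
  <chi_rho, chi_7> = (1/20)[1*(11)*conj(2) + 1*(1)*conj(-2) + 2*(7/2 - sqrt(5)/2)*conj(1/2 - sqrt(5)/2) + 2*(7/2 - 3*sqrt(5)/2)*conj(-sqrt(5)/2 - 1/2) + 2*(sqrt(5)/2 + 7/2)*conj(1/2 + sqrt(5)/2) + 2*(3*sqrt(5)/2 + 7/2)*conj(-1/2 + sqrt(5)/2) + 5*(1)*conj(0) + 5*(-1)*conj(0)]
      = (1/20)[(22) + (-2) + (6 - 4*sqrt(5)) + (4 - 2*sqrt(5)) + (6 + 4*sqrt(5)) + (4 + 2*sqrt(5)) + (0) + (0)] = 40/20 = 2
  <chi_rho, chi_8> = (1/20)[1*(11)*conj(2) + 1*(1)*conj(2) + 2*(7/2 - sqrt(5)/2)*conj(-sqrt(5)/2 - 1/2) + 2*(7/2 - 3*sqrt(5)/2)*conj(-1/2 + sqrt(5)/2) + 2*(sqrt(5)/2 + 7/2)*conj(-1/2 + sqrt(5)/2) + 2*(3*sqrt(5)/2 + 7/2)*conj(-sqrt(5)/2 - 1/2) + 5*(1)*conj(0) + 5*(-1)*conj(0)]
      = (1/20)[(22) + (2) + (-3*sqrt(5) - 1) + (-11 + 5*sqrt(5)) + (-1 + 3*sqrt(5)) + (-5*sqrt(5) - 11) + (0) + (0)] = 0/20 = 0
Dimension check: dim(rho) = sum (mult * dim) = 2*1 + 2*1 + 1*1 + 0*1 + 0*2 + 1*2 + 2*2 + 0*2 = 11 = chi_rho(e) = 11.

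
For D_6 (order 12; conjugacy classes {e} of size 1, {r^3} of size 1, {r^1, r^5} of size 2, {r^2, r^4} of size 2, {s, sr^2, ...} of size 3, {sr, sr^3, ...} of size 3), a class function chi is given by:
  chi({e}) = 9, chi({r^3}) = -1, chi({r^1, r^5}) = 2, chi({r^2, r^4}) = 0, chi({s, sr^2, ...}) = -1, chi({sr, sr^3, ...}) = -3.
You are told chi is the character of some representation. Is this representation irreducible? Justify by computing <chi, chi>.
Not irreducible (reducible): <chi, chi> = 10 > 1.

Why: <chi, chi> = (1/|G|) sum_C |C| * |chi(C)|^2 = (1/12)[1*|9|^2 + 1*|-1|^2 + 2*|2|^2 + 2*|0|^2 + 3*|-1|^2 + 3*|-3|^2]
  = (1/12)[(81) + (1) + (8) + (0) + (3) + (27)] = 120/12 = 10.
A character is irreducible iff <chi, chi> = 1, so this representation is reducible.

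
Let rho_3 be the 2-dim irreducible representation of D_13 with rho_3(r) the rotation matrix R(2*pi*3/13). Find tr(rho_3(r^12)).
chi_{rho_3}(r^12) = 2*cos(2*pi*3*12/13) = 2*cos(6*pi/13)

Proof sketch: rho_3(r^12) is rotation by angle 2*pi*3*12/13, whose trace is 2*cos(2*pi*3*12/13) = 2*cos(6*pi/13).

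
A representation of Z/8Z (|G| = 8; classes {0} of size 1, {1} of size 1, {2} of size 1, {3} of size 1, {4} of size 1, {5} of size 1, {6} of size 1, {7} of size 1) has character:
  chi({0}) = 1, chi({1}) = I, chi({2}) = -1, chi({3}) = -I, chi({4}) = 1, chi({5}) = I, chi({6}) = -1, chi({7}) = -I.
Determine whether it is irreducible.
Irreducible: <chi, chi> = 1.

Argument: <chi, chi> = (1/|G|) sum_C |C| * |chi(C)|^2 = (1/8)[1*|1|^2 + 1*|I|^2 + 1*|-1|^2 + 1*|-I|^2 + 1*|1|^2 + 1*|I|^2 + 1*|-1|^2 + 1*|-I|^2]
  = (1/8)[(1) + (1) + (1) + (1) + (1) + (1) + (1) + (1)] = 8/8 = 1.
(Exp terms are combined using exp(i*s)*conj(exp(i*t)) = exp(i*(s-t)), and sums of them are collapsed using the identity that for every m > 1 the m distinct m-th roots of unity sum to 0, e.g. 1 + exp(2*I*pi/3) + exp(-2*I*pi/3) = 0.)
A character is irreducible iff <chi, chi> = 1, so this representation is irreducible.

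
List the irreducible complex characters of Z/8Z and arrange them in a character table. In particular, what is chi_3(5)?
Character table of Z/8Z (irreps indexed chi_0,...,chi_7 with chi_k(m) = zeta_8^(k*m), zeta_8 = exp(2*pi*i/8)):
  irrep \ class  {0} (size 1)  {1} (size 1)    {2} (size 1)  {3} (size 1)    {4} (size 1)  {5} (size 1)    {6} (size 1)  {7} (size 1)  
  chi_0          1             1               1             1               1             1               1             1             
  chi_1          1             exp(I*pi/4)     I             exp(3*I*pi/4)   -1            exp(-3*I*pi/4)  -I            exp(-I*pi/4)  
  chi_2          1             I               -1            -I              1             I               -1            -I            
  chi_3          1             exp(3*I*pi/4)   -I            exp(I*pi/4)     -1            exp(-I*pi/4)    I             exp(-3*I*pi/4)
  chi_4          1             -1              1             -1              1             -1              1             -1            
  chi_5          1             exp(-3*I*pi/4)  I             exp(-I*pi/4)    -1            exp(I*pi/4)     -I            exp(3*I*pi/4) 
  chi_6          1             -I              -1            I               1             -I              -1            I             
  chi_7          1             exp(-I*pi/4)    -I            exp(-3*I*pi/4)  -1            exp(3*I*pi/4)   I             exp(I*pi/4)   

Spot check: chi_3(5) = zeta_8^(3*5) = zeta_8^15 = exp(-I*pi/4).

Working: Z/8Z is abelian, so all 8 irreducible complex representations are 1-dimensional. They are given by chi_k(m) = zeta_8^(k*m) for k = 0,...,7. Row orthogonality: sum_m chi_k(m) conj(chi_l(m)) = 8 * [k = l].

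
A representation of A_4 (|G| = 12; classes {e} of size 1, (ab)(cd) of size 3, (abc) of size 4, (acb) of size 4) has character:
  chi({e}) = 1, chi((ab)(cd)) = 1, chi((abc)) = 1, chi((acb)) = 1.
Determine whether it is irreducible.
Irreducible: <chi, chi> = 1.

Proof sketch: <chi, chi> = (1/|G|) sum_C |C| * |chi(C)|^2 = (1/12)[1*|1|^2 + 3*|1|^2 + 4*|1|^2 + 4*|1|^2]
  = (1/12)[(1) + (3) + (4) + (4)] = 12/12 = 1.
(Exp terms are combined using exp(i*s)*conj(exp(i*t)) = exp(i*(s-t)), and sums of them are collapsed using the identity that for every m > 1 the m distinct m-th roots of unity sum to 0, e.g. 1 + exp(2*I*pi/3) + exp(-2*I*pi/3) = 0.)
A character is irreducible iff <chi, chi> = 1, so this representation is irreducible.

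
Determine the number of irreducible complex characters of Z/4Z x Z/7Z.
28

Proof sketch: The number of irreducible complex representations of a finite group equals its number of conjugacy classes. Z/4Z x Z/7Z is abelian of order 28, so every element is its own conjugacy class: 28 classes, so Z/4Z x Z/7Z (order 28) has exactly 28 irreducible complex representations.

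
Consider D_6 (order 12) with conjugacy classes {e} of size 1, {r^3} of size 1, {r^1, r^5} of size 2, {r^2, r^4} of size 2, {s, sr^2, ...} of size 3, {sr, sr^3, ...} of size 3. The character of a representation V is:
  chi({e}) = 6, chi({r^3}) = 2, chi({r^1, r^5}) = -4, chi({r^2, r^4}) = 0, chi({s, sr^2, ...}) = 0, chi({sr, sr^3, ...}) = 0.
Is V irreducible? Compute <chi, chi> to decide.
Not irreducible (reducible): <chi, chi> = 6 > 1.

Proof sketch: <chi, chi> = (1/|G|) sum_C |C| * |chi(C)|^2 = (1/12)[1*|6|^2 + 1*|2|^2 + 2*|-4|^2 + 2*|0|^2 + 3*|0|^2 + 3*|0|^2]
  = (1/12)[(36) + (4) + (32) + (0) + (0) + (0)] = 72/12 = 6.
A character is irreducible iff <chi, chi> = 1, so this representation is reducible.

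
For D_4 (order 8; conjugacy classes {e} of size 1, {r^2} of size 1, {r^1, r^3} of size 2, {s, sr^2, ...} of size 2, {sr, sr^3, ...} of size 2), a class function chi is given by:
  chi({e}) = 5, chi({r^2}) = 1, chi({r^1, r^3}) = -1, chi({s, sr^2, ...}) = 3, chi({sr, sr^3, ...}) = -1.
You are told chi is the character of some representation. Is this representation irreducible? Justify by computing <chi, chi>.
Not irreducible (reducible): <chi, chi> = 6 > 1.

Details: <chi, chi> = (1/|G|) sum_C |C| * |chi(C)|^2 = (1/8)[1*|5|^2 + 1*|1|^2 + 2*|-1|^2 + 2*|3|^2 + 2*|-1|^2]
  = (1/8)[(25) + (1) + (2) + (18) + (2)] = 48/8 = 6.
A character is irreducible iff <chi, chi> = 1, so this representation is reducible.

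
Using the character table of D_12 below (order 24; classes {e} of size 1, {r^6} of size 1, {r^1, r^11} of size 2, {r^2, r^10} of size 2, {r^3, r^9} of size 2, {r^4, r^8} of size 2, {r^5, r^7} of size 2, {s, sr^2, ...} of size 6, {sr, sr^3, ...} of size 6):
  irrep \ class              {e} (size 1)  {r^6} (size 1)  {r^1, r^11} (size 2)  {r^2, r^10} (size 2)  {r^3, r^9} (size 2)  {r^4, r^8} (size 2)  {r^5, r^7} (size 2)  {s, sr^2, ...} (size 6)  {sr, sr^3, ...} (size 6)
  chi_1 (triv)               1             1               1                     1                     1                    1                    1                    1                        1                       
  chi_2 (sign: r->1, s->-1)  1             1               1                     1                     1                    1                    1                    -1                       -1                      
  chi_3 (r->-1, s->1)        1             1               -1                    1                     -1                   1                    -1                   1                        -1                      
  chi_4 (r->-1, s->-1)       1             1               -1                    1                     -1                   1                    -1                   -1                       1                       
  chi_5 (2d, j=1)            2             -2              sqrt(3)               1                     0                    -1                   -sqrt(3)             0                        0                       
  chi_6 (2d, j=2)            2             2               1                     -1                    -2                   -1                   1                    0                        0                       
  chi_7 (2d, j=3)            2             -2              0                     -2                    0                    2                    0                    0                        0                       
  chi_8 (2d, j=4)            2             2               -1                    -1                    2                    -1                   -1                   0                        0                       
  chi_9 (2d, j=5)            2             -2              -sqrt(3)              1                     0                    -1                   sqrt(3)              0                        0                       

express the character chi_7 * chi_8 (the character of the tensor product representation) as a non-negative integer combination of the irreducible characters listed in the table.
chi_7 tensor chi_8 = chi_5 + chi_9 (all other irreducibles have multiplicity 0).

The character of a tensor product is the pointwise product (chi_7 * chi_8)(C) = chi_7(C) * chi_8(C):
  {e}: (2)*(2), {r^6}: (-2)*(2), {r^1, r^11}: (0)*(-1), {r^2, r^10}: (-2)*(-1), {r^3, r^9}: (0)*(2), {r^4, r^8}: (2)*(-1), {r^5, r^7}: (0)*(-1), {s, sr^2, ...}: (0)*(0), {sr, sr^3, ...}: (0)*(0)
so (chi_7 * chi_8) takes values
  {e} -> 4, {r^6} -> -4, {r^1, r^11} -> 0, {r^2, r^10} -> 2, {r^3, r^9} -> 0, {r^4, r^8} -> -2, {r^5, r^7} -> 0, {s, sr^2, ...} -> 0, {sr, sr^3, ...} -> 0.
Now take the inner product of this character with each irreducible chi from the table, <chi_7*chi_8, chi> = (1/24) sum_C |C| (chi_7*chi_8)(C) conj(chi(C)):
  <chi_7*chi_8, chi_1> = (1/24)[1*(4)*conj(1) + 1*(-4)*conj(1) + 2*(0)*conj(1) + 2*(2)*conj(1) + 2*(0)*conj(1) + 2*(-2)*conj(1) + 2*(0)*conj(1) + 6*(0)*conj(1) + 6*(0)*conj(1)]
      = (1/24)[(4) + (-4) + (0) + (4) + (0) + (-4) + (0) + (0) + (0)] = 0/24 = 0
  <chi_7*chi_8, chi_2> = (1/24)[1*(4)*conj(1) + 1*(-4)*conj(1) + 2*(0)*conj(1) + 2*(2)*conj(1) + 2*(0)*conj(1) + 2*(-2)*conj(1) + 2*(0)*conj(1) + 6*(0)*conj(-1) + 6*(0)*conj(-1)]
      = (1/24)[(4) + (-4) + (0) + (4) + (0) + (-4) + (0) + (0) + (0)] = 0/24 = 0
  <chi_7*chi_8, chi_3> = (1/24)[1*(4)*conj(1) + 1*(-4)*conj(1) + 2*(0)*conj(-1) + 2*(2)*conj(1) + 2*(0)*conj(-1) + 2*(-2)*conj(1) + 2*(0)*conj(-1) + 6*(0)*conj(1) + 6*(0)*conj(-1)]
      = (1/24)[(4) + (-4) + (0) + (4) + (0) + (-4) + (0) + (0) + (0)] = 0/24 = 0
  <chi_7*chi_8, chi_4> = (1/24)[1*(4)*conj(1) + 1*(-4)*conj(1) + 2*(0)*conj(-1) + 2*(2)*conj(1) + 2*(0)*conj(-1) + 2*(-2)*conj(1) + 2*(0)*conj(-1) + 6*(0)*conj(-1) + 6*(0)*conj(1)]
      = (1/24)[(4) + (-4) + (0) + (4) + (0) + (-4) + (0) + (0) + (0)] = 0/24 = 0
  <chi_7*chi_8, chi_5> = (1/24)[1*(4)*conj(2) + 1*(-4)*conj(-2) + 2*(0)*conj(sqrt(3)) + 2*(2)*conj(1) + 2*(0)*conj(0) + 2*(-2)*conj(-1) + 2*(0)*conj(-sqrt(3)) + 6*(0)*conj(0) + 6*(0)*conj(0)]
      = (1/24)[(8) + (8) + (0) + (4) + (0) + (4) + (0) + (0) + (0)] = 24/24 = 1
  <chi_7*chi_8, chi_6> = (1/24)[1*(4)*conj(2) + 1*(-4)*conj(2) + 2*(0)*conj(1) + 2*(2)*conj(-1) + 2*(0)*conj(-2) + 2*(-2)*conj(-1) + 2*(0)*conj(1) + 6*(0)*conj(0) + 6*(0)*conj(0)]
      = (1/24)[(8) + (-8) + (0) + (-4) + (0) + (4) + (0) + (0) + (0)] = 0/24 = 0
  <chi_7*chi_8, chi_7> = (1/24)[1*(4)*conj(2) + 1*(-4)*conj(-2) + 2*(0)*conj(0) + 2*(2)*conj(-2) + 2*(0)*conj(0) + 2*(-2)*conj(2) + 2*(0)*conj(0) + 6*(0)*conj(0) + 6*(0)*conj(0)]
      = (1/24)[(8) + (8) + (0) + (-8) + (0) + (-8) + (0) + (0) + (0)] = 0/24 = 0
  <chi_7*chi_8, chi_8> = (1/24)[1*(4)*conj(2) + 1*(-4)*conj(2) + 2*(0)*conj(-1) + 2*(2)*conj(-1) + 2*(0)*conj(2) + 2*(-2)*conj(-1) + 2*(0)*conj(-1) + 6*(0)*conj(0) + 6*(0)*conj(0)]
      = (1/24)[(8) + (-8) + (0) + (-4) + (0) + (4) + (0) + (0) + (0)] = 0/24 = 0
  <chi_7*chi_8, chi_9> = (1/24)[1*(4)*conj(2) + 1*(-4)*conj(-2) + 2*(0)*conj(-sqrt(3)) + 2*(2)*conj(1) + 2*(0)*conj(0) + 2*(-2)*conj(-1) + 2*(0)*conj(sqrt(3)) + 6*(0)*conj(0) + 6*(0)*conj(0)]
      = (1/24)[(8) + (8) + (0) + (4) + (0) + (4) + (0) + (0) + (0)] = 24/24 = 1
Hence the multiplicities are chi_5: 1, chi_9: 1. Dimension check: dim(chi_7)*dim(chi_8) = 2*2 = 4 and sum (mult * dim) = 1*2 + 1*2 = 4.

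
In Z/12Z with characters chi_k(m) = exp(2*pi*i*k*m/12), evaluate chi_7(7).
chi_7(7) = zeta_12^49 = exp(I*pi/6)

Working: chi_7(7) = zeta_12^(7*7) = zeta_12^49. Since zeta_12^12 = 1, this equals zeta_12^1 = exp(2*pi*i*1/12) = exp(I*pi/6).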